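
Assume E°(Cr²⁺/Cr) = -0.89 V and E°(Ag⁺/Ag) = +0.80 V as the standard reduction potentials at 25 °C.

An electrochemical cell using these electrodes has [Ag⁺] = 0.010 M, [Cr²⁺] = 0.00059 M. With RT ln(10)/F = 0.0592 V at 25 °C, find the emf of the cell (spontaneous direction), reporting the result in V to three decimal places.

+1.667 V

Ag⁺/Ag is the cathode (higher E°), Cr²⁺/Cr the anode: E°cell = +0.80 − (-0.89) = +1.69 V, n = 2.
Overall: 2 Ag⁺(aq) + Cr(s) → 2 Ag(s) + Cr²⁺(aq)
Q = [Cr²⁺] / ([Ag⁺]^2); log Q = 0.771.
E = E° − (0.0592/n) log Q = +1.69 − (0.0592/2)(0.771) = +1.667 V.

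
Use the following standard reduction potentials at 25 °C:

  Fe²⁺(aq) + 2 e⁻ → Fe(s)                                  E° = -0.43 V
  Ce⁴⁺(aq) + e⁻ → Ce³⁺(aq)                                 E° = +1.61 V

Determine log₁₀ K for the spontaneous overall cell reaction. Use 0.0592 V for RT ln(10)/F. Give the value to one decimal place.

68.9

Cathode: Ce⁴⁺/Ce³⁺; anode: Fe²⁺/Fe. E°cell = +2.04 V, n = 2.
log K = nE°cell / 0.0592 = (2)(+2.04) / 0.0592 = 68.9.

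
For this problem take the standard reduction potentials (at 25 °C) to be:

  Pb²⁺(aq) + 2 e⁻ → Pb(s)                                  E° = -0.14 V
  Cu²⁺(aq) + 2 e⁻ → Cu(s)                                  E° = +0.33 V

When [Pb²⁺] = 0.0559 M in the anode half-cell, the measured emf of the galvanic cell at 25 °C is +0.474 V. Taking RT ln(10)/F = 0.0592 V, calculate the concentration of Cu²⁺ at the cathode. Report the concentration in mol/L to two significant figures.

0.076 M

Cu²⁺/Cu is the cathode, Pb²⁺/Pb the anode: E°cell = +0.47 V, n = 2.
Overall reaction: Cu²⁺(aq) + Pb(s) → Cu(s) + Pb²⁺(aq); Q = [Pb²⁺]^1/[Cu²⁺]^1.
From E = E° − (0.0592/n) log Q: log Q = (E° − E)·n/0.0592 = (+0.47 − (+0.474))·2/0.0592 = -0.1351.
So 1·log[Cu²⁺] = 1·log(0.0559) − log Q = -1.2526 − (-0.1351) = -1.1175; [Cu²⁺] = 10^(-1.1175) ≈ 0.076 M.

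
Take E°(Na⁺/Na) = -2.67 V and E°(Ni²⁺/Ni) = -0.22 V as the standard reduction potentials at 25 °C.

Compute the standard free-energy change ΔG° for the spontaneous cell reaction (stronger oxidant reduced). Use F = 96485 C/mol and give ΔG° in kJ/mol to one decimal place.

Ni²⁺/Ni (E° = -0.22 V) is the cathode; Na⁺/Na (E° = -2.67 V) is the anode, so E°cell = +2.45 V.
Balancing electrons gives n = 2 (lcm of 2 and 1).
ΔG° = −nFE° = −(2)(96485)(+2.45) = -472,777 J = -472.8 kJ/mol.

-472.8 kJ/mol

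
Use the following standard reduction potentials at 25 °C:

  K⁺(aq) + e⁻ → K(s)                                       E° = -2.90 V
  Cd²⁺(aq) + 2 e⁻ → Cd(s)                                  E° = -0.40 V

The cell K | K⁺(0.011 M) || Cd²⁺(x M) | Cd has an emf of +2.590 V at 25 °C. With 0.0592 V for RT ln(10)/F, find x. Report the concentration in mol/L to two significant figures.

0.13 M

Cd²⁺/Cd is the cathode, K⁺/K the anode: E°cell = +2.50 V, n = 2.
Overall reaction: Cd²⁺(aq) + 2 K(s) → Cd(s) + 2 K⁺(aq); Q = [K⁺]^2/[Cd²⁺]^1.
From E = E° − (0.0592/n) log Q: log Q = (E° − E)·n/0.0592 = (+2.50 − (+2.590))·2/0.0592 = -3.0405.
So 1·log[Cd²⁺] = 2·log(0.011) − log Q = -3.9172 − (-3.0405) = -0.8767; [Cd²⁺] = 10^(-0.8767) ≈ 0.13 M.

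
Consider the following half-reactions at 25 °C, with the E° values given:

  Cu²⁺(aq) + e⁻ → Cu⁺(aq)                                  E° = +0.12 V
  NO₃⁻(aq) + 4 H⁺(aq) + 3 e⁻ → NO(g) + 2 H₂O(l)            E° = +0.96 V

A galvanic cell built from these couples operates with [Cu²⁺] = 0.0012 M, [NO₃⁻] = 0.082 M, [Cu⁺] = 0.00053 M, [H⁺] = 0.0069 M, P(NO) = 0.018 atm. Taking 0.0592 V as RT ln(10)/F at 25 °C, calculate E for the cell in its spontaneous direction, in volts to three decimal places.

+0.661 V

NO₃⁻/NO is the cathode (higher E°), Cu²⁺/Cu⁺ the anode: E°cell = +0.96 − (+0.12) = +0.84 V, n = 3.
Overall: NO₃⁻(aq) + 4 H⁺(aq) + 3 Cu⁺(aq) → NO(g) + 2 H₂O(l) + 3 Cu²⁺(aq)
Q = P(NO)·[Cu²⁺]^3 / ([NO₃⁻]·[H⁺]^4·[Cu⁺]^3); log Q = 9.051.
E = E° − (0.0592/n) log Q = +0.84 − (0.0592/3)(9.051) = +0.661 V.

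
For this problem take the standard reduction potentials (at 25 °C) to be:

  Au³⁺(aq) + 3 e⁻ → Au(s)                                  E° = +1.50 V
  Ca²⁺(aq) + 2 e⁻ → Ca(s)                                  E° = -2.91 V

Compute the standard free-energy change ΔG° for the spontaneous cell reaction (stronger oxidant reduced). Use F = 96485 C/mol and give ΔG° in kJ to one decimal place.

-2553.0 kJ

Au³⁺/Au (E° = +1.50 V) is the cathode; Ca²⁺/Ca (E° = -2.91 V) is the anode, so E°cell = +4.41 V.
Balancing electrons gives n = 6 (lcm of 3 and 2).
ΔG° = −nFE° = −(6)(96485)(+4.41) = -2,552,993 J = -2553.0 kJ.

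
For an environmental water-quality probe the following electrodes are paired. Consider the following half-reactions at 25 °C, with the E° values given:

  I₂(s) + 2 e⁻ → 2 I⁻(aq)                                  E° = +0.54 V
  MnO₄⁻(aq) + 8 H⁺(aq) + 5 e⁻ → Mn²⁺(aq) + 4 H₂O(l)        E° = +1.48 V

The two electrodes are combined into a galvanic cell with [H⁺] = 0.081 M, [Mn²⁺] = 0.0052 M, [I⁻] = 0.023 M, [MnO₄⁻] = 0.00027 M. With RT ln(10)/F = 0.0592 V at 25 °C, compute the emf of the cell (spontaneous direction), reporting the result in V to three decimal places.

MnO₄⁻/Mn²⁺ is the cathode (higher E°), I₂/I⁻ the anode: E°cell = +1.48 − (+0.54) = +0.94 V, n = 10.
Overall: 2 MnO₄⁻(aq) + 16 H⁺(aq) + 10 I⁻(aq) → 2 Mn²⁺(aq) + 8 H₂O(l) + 5 I₂(s)
Q = [Mn²⁺]^2 / ([MnO₄⁻]^2·[H⁺]^16·[I⁻]^10); log Q = 36.416.
E = E° − (0.0592/n) log Q = +0.94 − (0.0592/10)(36.416) = +0.724 V.

+0.724 V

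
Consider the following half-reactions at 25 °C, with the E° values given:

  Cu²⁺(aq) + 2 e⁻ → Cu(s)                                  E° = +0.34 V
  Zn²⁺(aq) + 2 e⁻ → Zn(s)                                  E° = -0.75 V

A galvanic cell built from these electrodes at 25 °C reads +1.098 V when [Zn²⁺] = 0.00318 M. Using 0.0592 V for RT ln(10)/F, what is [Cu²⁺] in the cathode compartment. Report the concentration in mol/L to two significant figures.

0.0059 M

Cu²⁺/Cu is the cathode, Zn²⁺/Zn the anode: E°cell = +1.09 V, n = 2.
Overall reaction: Cu²⁺(aq) + Zn(s) → Cu(s) + Zn²⁺(aq); Q = [Zn²⁺]^1/[Cu²⁺]^1.
From E = E° − (0.0592/n) log Q: log Q = (E° − E)·n/0.0592 = (+1.09 − (+1.098))·2/0.0592 = -0.2703.
So 1·log[Cu²⁺] = 1·log(0.00318) − log Q = -2.4976 − (-0.2703) = -2.2273; [Cu²⁺] = 10^(-2.2273) ≈ 0.0059 M.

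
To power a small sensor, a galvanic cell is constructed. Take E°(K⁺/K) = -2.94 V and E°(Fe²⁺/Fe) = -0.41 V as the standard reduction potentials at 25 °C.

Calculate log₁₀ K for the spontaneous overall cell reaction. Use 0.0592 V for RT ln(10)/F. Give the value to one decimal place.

Cathode: Fe²⁺/Fe; anode: K⁺/K. E°cell = +2.53 V, n = 2.
log K = nE°cell / 0.0592 = (2)(+2.53) / 0.0592 = 85.5.

85.5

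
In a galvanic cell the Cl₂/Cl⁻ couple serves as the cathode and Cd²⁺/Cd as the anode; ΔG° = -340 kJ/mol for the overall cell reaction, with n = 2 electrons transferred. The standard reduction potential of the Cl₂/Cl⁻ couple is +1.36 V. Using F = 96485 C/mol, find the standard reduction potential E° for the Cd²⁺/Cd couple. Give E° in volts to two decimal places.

-0.40 V

E°cell = −ΔG°/(nF) = −(-340×10³)/((2)(96485)) = +1.762 V.
Since Cl₂/Cl⁻ is the cathode and Cd²⁺/Cd the anode, E°cell = E°(Cl₂/Cl⁻) − E°(Cd²⁺/Cd).
So E°(Cd²⁺/Cd) = E°(Cl₂/Cl⁻) − E°cell = (+1.36) − (+1.762) = -0.40 V.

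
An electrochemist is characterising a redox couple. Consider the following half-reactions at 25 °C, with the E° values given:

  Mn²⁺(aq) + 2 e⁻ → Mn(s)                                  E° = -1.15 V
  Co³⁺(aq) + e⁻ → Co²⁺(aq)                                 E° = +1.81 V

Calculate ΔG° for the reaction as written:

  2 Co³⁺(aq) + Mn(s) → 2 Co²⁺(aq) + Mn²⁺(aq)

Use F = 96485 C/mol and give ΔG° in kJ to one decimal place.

As written, Co³⁺/Co²⁺ is reduced (cathode) and Mn²⁺/Mn is oxidised (anode), so E°cell = (+1.81) − (-1.15) = +2.96 V.
Balancing electrons gives n = 2.
ΔG° = −nFE° = −(2)(96485)(+2.96) = -571,191 J = -571.2 kJ.

-571.2 kJ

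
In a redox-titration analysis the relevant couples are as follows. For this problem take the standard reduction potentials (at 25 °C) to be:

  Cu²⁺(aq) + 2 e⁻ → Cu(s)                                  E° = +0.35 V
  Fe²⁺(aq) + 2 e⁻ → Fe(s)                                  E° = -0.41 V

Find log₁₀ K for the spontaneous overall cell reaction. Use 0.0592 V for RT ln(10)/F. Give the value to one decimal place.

25.7

Cathode: Cu²⁺/Cu; anode: Fe²⁺/Fe. E°cell = +0.76 V, n = 2.
log K = nE°cell / 0.0592 = (2)(+0.76) / 0.0592 = 25.7.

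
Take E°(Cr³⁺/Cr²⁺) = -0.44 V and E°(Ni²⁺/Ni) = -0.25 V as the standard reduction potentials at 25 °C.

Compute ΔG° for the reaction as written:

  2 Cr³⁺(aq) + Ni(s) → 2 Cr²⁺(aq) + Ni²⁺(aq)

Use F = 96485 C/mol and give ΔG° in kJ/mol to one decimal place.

+36.7 kJ/mol

As written, Cr³⁺/Cr²⁺ is reduced (cathode) and Ni²⁺/Ni is oxidised (anode), so E°cell = (-0.44) − (-0.25) = -0.19 V.
Balancing electrons gives n = 2.
ΔG° = −nFE° = −(2)(96485)(-0.19) = 36,664 J = +36.7 kJ/mol.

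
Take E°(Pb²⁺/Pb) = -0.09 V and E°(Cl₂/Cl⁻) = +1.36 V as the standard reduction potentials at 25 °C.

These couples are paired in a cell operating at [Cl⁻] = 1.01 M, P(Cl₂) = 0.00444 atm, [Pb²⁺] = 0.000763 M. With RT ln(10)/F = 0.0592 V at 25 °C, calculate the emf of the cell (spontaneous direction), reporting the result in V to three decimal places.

+1.472 V

Cl₂/Cl⁻ is the cathode (higher E°), Pb²⁺/Pb the anode: E°cell = +1.36 − (-0.09) = +1.45 V, n = 2.
Overall: Cl₂(g) + Pb(s) → 2 Cl⁻(aq) + Pb²⁺(aq)
Q = [Cl⁻]^2·[Pb²⁺] / (P(Cl₂)); log Q = -0.756.
E = E° − (0.0592/n) log Q = +1.45 − (0.0592/2)(-0.756) = +1.472 V.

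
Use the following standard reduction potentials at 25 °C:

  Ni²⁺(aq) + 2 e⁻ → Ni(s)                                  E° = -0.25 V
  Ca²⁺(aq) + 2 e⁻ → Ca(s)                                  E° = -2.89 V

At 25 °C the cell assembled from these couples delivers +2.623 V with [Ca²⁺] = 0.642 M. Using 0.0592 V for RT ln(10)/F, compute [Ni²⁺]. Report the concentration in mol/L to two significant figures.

0.17 M

Ni²⁺/Ni is the cathode, Ca²⁺/Ca the anode: E°cell = +2.64 V, n = 2.
Overall reaction: Ni²⁺(aq) + Ca(s) → Ni(s) + Ca²⁺(aq); Q = [Ca²⁺]^1/[Ni²⁺]^1.
From E = E° − (0.0592/n) log Q: log Q = (E° − E)·n/0.0592 = (+2.64 − (+2.623))·2/0.0592 = 0.5743.
So 1·log[Ni²⁺] = 1·log(0.642) − log Q = -0.1925 − (0.5743) = -0.7668; [Ni²⁺] = 10^(-0.7668) ≈ 0.17 M.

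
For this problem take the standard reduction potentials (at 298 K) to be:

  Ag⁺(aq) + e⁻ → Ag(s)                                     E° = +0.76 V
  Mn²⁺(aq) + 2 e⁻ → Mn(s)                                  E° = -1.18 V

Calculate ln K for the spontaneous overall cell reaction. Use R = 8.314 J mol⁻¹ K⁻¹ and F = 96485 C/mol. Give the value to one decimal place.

Cathode: Ag⁺/Ag; anode: Mn²⁺/Mn. E°cell = (+0.76) − (-1.18) = +1.94 V, with n = 2.
ΔG° = −nFE° = −RT ln K, so ln K = nFE°/(RT) = (2)(96485)(+1.94) / ((8.314)(298)) = 151.100.

151.1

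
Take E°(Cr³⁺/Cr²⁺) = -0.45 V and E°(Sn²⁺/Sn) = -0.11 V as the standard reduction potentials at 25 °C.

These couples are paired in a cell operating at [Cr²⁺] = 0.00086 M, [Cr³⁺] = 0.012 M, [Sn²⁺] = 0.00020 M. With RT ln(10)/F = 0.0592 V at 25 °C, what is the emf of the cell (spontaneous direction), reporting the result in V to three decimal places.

Sn²⁺/Sn is the cathode (higher E°), Cr³⁺/Cr²⁺ the anode: E°cell = -0.11 − (-0.45) = +0.34 V, n = 2.
Overall: Sn²⁺(aq) + 2 Cr²⁺(aq) → Sn(s) + 2 Cr³⁺(aq)
Q = [Cr³⁺]^2 / ([Sn²⁺]·[Cr²⁺]^2); log Q = 5.988.
E = E° − (0.0592/n) log Q = +0.34 − (0.0592/2)(5.988) = +0.163 V.

+0.163 V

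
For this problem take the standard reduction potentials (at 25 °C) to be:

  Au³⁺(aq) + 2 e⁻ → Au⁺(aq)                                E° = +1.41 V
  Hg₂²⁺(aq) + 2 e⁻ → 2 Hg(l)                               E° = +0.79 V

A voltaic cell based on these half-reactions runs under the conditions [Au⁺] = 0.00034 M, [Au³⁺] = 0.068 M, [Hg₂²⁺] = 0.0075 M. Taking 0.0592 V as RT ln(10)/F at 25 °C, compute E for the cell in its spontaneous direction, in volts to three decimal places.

Au³⁺/Au⁺ is the cathode (higher E°), Hg₂²⁺/Hg the anode: E°cell = +1.41 − (+0.79) = +0.62 V, n = 2.
Overall: Au³⁺(aq) + 2 Hg(l) → Au⁺(aq) + Hg₂²⁺(aq)
Q = [Au⁺]·[Hg₂²⁺] / ([Au³⁺]); log Q = -4.426.
E = E° − (0.0592/n) log Q = +0.62 − (0.0592/2)(-4.426) = +0.751 V.

+0.751 V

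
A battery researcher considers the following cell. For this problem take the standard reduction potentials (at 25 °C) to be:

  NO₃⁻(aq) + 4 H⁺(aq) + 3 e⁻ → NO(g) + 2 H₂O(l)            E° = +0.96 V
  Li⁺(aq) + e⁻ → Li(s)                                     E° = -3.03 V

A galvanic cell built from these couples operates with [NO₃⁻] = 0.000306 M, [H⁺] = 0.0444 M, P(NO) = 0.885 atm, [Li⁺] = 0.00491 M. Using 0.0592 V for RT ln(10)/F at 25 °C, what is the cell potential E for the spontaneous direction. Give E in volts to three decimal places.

+3.952 V

NO₃⁻/NO is the cathode (higher E°), Li⁺/Li the anode: E°cell = +0.96 − (-3.03) = +3.99 V, n = 3.
Overall: NO₃⁻(aq) + 4 H⁺(aq) + 3 Li(s) → NO(g) + 2 H₂O(l) + 3 Li⁺(aq)
Q = P(NO)·[Li⁺]^3 / ([NO₃⁻]·[H⁺]^4); log Q = 1.945.
E = E° − (0.0592/n) log Q = +3.99 − (0.0592/3)(1.945) = +3.952 V.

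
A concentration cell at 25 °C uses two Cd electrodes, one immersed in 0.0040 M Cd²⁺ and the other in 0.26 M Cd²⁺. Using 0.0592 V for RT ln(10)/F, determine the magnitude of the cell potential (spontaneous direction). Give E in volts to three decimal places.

For a concentration cell E°cell = 0. The 0.26 M side is the cathode (reduction is favoured where [Cd²⁺] is higher).
With n = 2, E = −(0.0592/2) log([Cd²⁺]ₐₙ/[Cd²⁺]꜀ₐₜ) = −(0.0592/2) log(0.004/0.26) = −(0.0592/2)(-1.813) = +0.054 V.

+0.054 V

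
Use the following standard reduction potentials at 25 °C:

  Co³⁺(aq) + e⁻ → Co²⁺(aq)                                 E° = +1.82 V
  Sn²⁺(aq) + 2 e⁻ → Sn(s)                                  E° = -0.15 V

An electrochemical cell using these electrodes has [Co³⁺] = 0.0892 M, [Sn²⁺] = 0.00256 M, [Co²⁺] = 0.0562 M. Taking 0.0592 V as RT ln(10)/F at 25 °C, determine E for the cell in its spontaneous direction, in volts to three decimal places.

+2.059 V

Co³⁺/Co²⁺ is the cathode (higher E°), Sn²⁺/Sn the anode: E°cell = +1.82 − (-0.15) = +1.97 V, n = 2.
Overall: 2 Co³⁺(aq) + Sn(s) → 2 Co²⁺(aq) + Sn²⁺(aq)
Q = [Co²⁺]^2·[Sn²⁺] / ([Co³⁺]^2); log Q = -2.993.
E = E° − (0.0592/n) log Q = +1.97 − (0.0592/2)(-2.993) = +2.059 V.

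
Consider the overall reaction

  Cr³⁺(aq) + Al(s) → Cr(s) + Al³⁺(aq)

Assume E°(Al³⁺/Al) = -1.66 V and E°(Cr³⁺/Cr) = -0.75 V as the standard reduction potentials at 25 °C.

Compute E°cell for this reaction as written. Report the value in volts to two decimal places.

The Cr³⁺/Cr couple has the higher reduction potential, so it is the cathode; Al³⁺/Al is oxidised at the anode.
E°cell = E°(cathode) − E°(anode) = (-0.75) − (-1.66) = +0.91 V.

+0.91 V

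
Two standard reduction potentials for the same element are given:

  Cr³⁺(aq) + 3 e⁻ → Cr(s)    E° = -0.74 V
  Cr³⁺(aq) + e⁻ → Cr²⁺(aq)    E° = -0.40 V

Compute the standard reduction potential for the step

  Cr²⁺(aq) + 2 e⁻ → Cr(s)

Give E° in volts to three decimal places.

-0.910 V

Sequential free energies add, so n₃E°₃ = n₁E°₁ + n₂E°₂.
With n₃ = 3, and the known step contributing 1×(-0.40) V, the unknown satisfies 2·E° = 3×(-0.74) − 1×(-0.40) = -1.820.
E° = -1.820 / 2 = -0.910 V.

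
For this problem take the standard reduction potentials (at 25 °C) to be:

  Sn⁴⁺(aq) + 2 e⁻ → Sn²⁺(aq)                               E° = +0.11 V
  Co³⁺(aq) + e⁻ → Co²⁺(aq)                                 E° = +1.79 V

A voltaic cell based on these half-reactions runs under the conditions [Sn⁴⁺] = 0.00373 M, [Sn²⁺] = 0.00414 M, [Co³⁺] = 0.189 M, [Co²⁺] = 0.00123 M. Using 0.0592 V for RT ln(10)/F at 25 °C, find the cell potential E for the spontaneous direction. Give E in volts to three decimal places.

Co³⁺/Co²⁺ is the cathode (higher E°), Sn⁴⁺/Sn²⁺ the anode: E°cell = +1.79 − (+0.11) = +1.68 V, n = 2.
Overall: 2 Co³⁺(aq) + Sn²⁺(aq) → 2 Co²⁺(aq) + Sn⁴⁺(aq)
Q = [Co²⁺]^2·[Sn⁴⁺] / ([Co³⁺]^2·[Sn²⁺]); log Q = -4.418.
E = E° − (0.0592/n) log Q = +1.68 − (0.0592/2)(-4.418) = +1.811 V.

+1.811 V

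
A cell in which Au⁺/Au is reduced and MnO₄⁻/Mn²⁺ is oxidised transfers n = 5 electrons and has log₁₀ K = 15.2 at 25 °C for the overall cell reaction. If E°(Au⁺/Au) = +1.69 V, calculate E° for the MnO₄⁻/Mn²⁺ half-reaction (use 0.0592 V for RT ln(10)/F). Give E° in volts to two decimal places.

+1.51 V

E°cell = (0.0592/n)·log K = (0.0592/5)(15.2) = +0.180 V.
Since Au⁺/Au is the cathode and MnO₄⁻/Mn²⁺ the anode, E°cell = E°(Au⁺/Au) − E°(MnO₄⁻/Mn²⁺).
So E°(MnO₄⁻/Mn²⁺) = E°(Au⁺/Au) − E°cell = (+1.69) − (+0.180) = +1.51 V.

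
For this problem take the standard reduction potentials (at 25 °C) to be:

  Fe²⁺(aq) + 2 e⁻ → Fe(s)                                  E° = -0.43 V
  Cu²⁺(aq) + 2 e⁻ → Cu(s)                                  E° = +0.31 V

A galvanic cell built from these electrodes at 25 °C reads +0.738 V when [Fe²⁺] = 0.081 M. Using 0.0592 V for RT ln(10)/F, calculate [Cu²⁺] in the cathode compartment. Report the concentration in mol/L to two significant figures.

0.069 M

Cu²⁺/Cu is the cathode, Fe²⁺/Fe the anode: E°cell = +0.74 V, n = 2.
Overall reaction: Cu²⁺(aq) + Fe(s) → Cu(s) + Fe²⁺(aq); Q = [Fe²⁺]^1/[Cu²⁺]^1.
From E = E° − (0.0592/n) log Q: log Q = (E° − E)·n/0.0592 = (+0.74 − (+0.738))·2/0.0592 = 0.0676.
So 1·log[Cu²⁺] = 1·log(0.081) − log Q = -1.0915 − (0.0676) = -1.1591; [Cu²⁺] = 10^(-1.1591) ≈ 0.069 M.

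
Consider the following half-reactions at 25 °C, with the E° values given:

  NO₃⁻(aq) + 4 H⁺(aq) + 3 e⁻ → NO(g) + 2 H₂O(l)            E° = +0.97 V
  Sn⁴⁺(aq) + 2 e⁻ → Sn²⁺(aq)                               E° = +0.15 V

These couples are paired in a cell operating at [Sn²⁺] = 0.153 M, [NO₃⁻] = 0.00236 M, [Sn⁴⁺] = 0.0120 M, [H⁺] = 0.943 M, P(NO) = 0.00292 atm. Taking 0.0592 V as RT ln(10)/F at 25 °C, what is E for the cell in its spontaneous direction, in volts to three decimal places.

+0.849 V

NO₃⁻/NO is the cathode (higher E°), Sn⁴⁺/Sn²⁺ the anode: E°cell = +0.97 − (+0.15) = +0.82 V, n = 6.
Overall: 2 NO₃⁻(aq) + 8 H⁺(aq) + 3 Sn²⁺(aq) → 2 NO(g) + 4 H₂O(l) + 3 Sn⁴⁺(aq)
Q = P(NO)^2·[Sn⁴⁺]^3 / ([NO₃⁻]^2·[H⁺]^8·[Sn²⁺]^3); log Q = -2.928.
E = E° − (0.0592/n) log Q = +0.82 − (0.0592/6)(-2.928) = +0.849 V.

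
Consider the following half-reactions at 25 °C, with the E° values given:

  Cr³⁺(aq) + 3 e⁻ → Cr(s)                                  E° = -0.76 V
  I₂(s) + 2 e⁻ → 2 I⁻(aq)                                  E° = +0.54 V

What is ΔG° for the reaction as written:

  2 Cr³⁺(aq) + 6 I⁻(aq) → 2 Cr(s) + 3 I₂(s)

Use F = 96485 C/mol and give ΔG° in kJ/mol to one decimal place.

As written, Cr³⁺/Cr is reduced (cathode) and I₂/I⁻ is oxidised (anode), so E°cell = (-0.76) − (+0.54) = -1.30 V.
Balancing electrons gives n = 6.
ΔG° = −nFE° = −(6)(96485)(-1.30) = 752,583 J = +752.6 kJ/mol.

+752.6 kJ/mol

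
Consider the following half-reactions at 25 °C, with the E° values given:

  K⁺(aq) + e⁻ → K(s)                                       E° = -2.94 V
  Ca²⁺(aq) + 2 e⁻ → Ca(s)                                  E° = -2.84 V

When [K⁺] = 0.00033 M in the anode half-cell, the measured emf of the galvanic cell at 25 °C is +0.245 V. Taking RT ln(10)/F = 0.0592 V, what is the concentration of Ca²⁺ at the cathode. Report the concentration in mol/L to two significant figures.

Ca²⁺/Ca is the cathode, K⁺/K the anode: E°cell = +0.10 V, n = 2.
Overall reaction: Ca²⁺(aq) + 2 K(s) → Ca(s) + 2 K⁺(aq); Q = [K⁺]^2/[Ca²⁺]^1.
From E = E° − (0.0592/n) log Q: log Q = (E° − E)·n/0.0592 = (+0.10 − (+0.245))·2/0.0592 = -4.8986.
So 1·log[Ca²⁺] = 2·log(0.00033) − log Q = -6.9630 − (-4.8986) = -2.0644; [Ca²⁺] = 10^(-2.0644) ≈ 0.0086 M.

0.0086 M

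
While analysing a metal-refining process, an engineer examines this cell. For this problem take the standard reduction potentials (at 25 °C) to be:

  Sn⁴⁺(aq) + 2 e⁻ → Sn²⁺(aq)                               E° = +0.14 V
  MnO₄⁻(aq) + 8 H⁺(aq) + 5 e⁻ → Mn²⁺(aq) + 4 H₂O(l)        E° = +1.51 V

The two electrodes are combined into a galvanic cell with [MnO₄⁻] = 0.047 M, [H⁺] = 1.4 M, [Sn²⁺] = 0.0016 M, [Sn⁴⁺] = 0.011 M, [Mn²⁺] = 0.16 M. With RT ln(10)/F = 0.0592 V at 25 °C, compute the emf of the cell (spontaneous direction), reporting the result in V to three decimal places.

+1.353 V

MnO₄⁻/Mn²⁺ is the cathode (higher E°), Sn⁴⁺/Sn²⁺ the anode: E°cell = +1.51 − (+0.14) = +1.37 V, n = 10.
Overall: 2 MnO₄⁻(aq) + 16 H⁺(aq) + 5 Sn²⁺(aq) → 2 Mn²⁺(aq) + 8 H₂O(l) + 5 Sn⁴⁺(aq)
Q = [Mn²⁺]^2·[Sn⁴⁺]^5 / ([MnO₄⁻]^2·[H⁺]^16·[Sn²⁺]^5); log Q = 2.912.
E = E° − (0.0592/n) log Q = +1.37 − (0.0592/10)(2.912) = +1.353 V.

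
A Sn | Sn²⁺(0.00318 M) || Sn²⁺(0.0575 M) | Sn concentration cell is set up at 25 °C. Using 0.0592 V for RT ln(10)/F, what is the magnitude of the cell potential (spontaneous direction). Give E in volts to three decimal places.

+0.037 V

For a concentration cell E°cell = 0. The 0.0575 M side is the cathode (reduction is favoured where [Sn²⁺] is higher).
With n = 2, E = −(0.0592/2) log([Sn²⁺]ₐₙ/[Sn²⁺]꜀ₐₜ) = −(0.0592/2) log(0.00318/0.0575) = −(0.0592/2)(-1.257) = +0.037 V.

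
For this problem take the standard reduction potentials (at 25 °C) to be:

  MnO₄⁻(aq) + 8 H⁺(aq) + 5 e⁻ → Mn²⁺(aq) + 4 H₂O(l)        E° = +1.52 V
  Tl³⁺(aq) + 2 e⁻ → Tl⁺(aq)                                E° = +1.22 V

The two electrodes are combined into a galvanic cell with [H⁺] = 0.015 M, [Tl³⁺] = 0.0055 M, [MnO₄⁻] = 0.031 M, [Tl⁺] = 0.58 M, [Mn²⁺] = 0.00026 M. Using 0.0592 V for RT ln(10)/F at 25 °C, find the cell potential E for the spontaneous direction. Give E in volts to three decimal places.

MnO₄⁻/Mn²⁺ is the cathode (higher E°), Tl³⁺/Tl⁺ the anode: E°cell = +1.52 − (+1.22) = +0.30 V, n = 10.
Overall: 2 MnO₄⁻(aq) + 16 H⁺(aq) + 5 Tl⁺(aq) → 2 Mn²⁺(aq) + 8 H₂O(l) + 5 Tl³⁺(aq)
Q = [Mn²⁺]^2·[Tl³⁺]^5 / ([MnO₄⁻]^2·[H⁺]^16·[Tl⁺]^5); log Q = 14.914.
E = E° − (0.0592/n) log Q = +0.30 − (0.0592/10)(14.914) = +0.212 V.

+0.212 V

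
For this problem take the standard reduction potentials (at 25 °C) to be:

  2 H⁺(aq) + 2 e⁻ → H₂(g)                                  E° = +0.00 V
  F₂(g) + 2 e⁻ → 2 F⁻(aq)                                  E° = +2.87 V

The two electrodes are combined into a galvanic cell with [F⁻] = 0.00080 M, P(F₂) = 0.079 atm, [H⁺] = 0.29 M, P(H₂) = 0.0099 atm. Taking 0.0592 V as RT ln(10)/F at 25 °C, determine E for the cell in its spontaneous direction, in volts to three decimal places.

F₂/F⁻ is the cathode (higher E°), H⁺/H₂ the anode: E°cell = +2.87 − (+0.00) = +2.87 V, n = 2.
Overall: F₂(g) + H₂(g) → 2 F⁻(aq) + 2 H⁺(aq)
Q = [F⁻]^2·[H⁺]^2 / (P(F₂)·P(H₂)); log Q = -4.162.
E = E° − (0.0592/n) log Q = +2.87 − (0.0592/2)(-4.162) = +2.993 V.

+2.993 V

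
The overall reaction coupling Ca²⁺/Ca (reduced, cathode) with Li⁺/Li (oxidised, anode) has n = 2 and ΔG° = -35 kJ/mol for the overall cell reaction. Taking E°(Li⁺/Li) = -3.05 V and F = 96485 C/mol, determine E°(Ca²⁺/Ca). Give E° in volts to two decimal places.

-2.87 V

E°cell = −ΔG°/(nF) = −(-35×10³)/((2)(96485)) = +0.181 V.
Since Ca²⁺/Ca is the cathode and Li⁺/Li the anode, E°cell = E°(Ca²⁺/Ca) − E°(Li⁺/Li).
So E°(Ca²⁺/Ca) = E°cell + E°(Li⁺/Li) = +0.181 + (-3.05) = -2.87 V.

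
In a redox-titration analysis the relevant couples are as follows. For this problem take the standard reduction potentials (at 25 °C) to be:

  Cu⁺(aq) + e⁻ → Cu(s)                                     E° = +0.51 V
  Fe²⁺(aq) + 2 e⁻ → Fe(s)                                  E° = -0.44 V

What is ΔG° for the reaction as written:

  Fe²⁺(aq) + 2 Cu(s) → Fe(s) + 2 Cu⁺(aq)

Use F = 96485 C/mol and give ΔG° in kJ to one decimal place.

As written, Fe²⁺/Fe is reduced (cathode) and Cu⁺/Cu is oxidised (anode), so E°cell = (-0.44) − (+0.51) = -0.95 V.
Balancing electrons gives n = 2.
ΔG° = −nFE° = −(2)(96485)(-0.95) = 183,322 J = +183.3 kJ.

+183.3 kJ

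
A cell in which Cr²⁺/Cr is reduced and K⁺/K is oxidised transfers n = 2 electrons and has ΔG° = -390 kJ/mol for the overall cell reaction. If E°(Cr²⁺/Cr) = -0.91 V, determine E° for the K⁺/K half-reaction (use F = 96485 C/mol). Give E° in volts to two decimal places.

E°cell = −ΔG°/(nF) = −(-390×10³)/((2)(96485)) = +2.021 V.
Since Cr²⁺/Cr is the cathode and K⁺/K the anode, E°cell = E°(Cr²⁺/Cr) − E°(K⁺/K).
So E°(K⁺/K) = E°(Cr²⁺/Cr) − E°cell = (-0.91) − (+2.021) = -2.93 V.

-2.93 V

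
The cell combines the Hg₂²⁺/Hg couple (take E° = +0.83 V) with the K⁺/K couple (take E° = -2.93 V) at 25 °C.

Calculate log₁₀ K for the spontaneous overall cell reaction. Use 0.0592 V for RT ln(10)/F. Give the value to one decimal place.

127.0

Cathode: Hg₂²⁺/Hg; anode: K⁺/K. E°cell = +3.76 V, n = 2.
log K = nE°cell / 0.0592 = (2)(+3.76) / 0.0592 = 127.0.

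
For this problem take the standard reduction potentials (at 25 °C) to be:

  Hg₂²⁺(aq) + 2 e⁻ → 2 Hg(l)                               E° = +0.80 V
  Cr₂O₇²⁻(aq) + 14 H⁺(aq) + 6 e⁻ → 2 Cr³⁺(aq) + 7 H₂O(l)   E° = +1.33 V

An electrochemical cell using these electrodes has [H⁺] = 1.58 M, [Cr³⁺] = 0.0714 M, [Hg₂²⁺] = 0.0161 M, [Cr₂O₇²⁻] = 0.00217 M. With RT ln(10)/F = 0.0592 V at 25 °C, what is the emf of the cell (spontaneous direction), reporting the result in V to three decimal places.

Cr₂O₇²⁻/Cr³⁺ is the cathode (higher E°), Hg₂²⁺/Hg the anode: E°cell = +1.33 − (+0.80) = +0.53 V, n = 6.
Overall: Cr₂O₇²⁻(aq) + 14 H⁺(aq) + 6 Hg(l) → 2 Cr³⁺(aq) + 7 H₂O(l) + 3 Hg₂²⁺(aq)
Q = [Cr³⁺]^2·[Hg₂²⁺]^3 / ([Cr₂O₇²⁻]·[H⁺]^14); log Q = -7.790.
E = E° − (0.0592/n) log Q = +0.53 − (0.0592/6)(-7.790) = +0.607 V.

+0.607 V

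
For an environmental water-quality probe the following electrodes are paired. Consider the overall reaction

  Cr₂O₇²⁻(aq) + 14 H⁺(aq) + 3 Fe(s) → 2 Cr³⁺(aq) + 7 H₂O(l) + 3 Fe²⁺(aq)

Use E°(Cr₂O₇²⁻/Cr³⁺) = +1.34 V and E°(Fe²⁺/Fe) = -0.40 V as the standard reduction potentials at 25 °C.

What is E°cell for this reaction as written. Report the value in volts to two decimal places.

The Cr₂O₇²⁻/Cr³⁺ couple has the higher reduction potential, so it is the cathode; Fe²⁺/Fe is oxidised at the anode.
E°cell = E°(cathode) − E°(anode) = (+1.34) − (-0.40) = +1.74 V.
Since E°cell > 0, the reaction is spontaneous under standard conditions.

+1.74 V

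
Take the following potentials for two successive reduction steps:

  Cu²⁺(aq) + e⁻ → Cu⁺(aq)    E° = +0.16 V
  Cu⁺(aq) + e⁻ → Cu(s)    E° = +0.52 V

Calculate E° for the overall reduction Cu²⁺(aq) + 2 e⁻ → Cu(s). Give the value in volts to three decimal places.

+0.340 V

Since ΔG° = −nFE° is additive over sequential reductions, n₃E°₃ = n₁E°₁ + n₂E°₂.
E°₃ = (1×+0.16 + 1×+0.52) / 2 = (+0.680) / 2 = +0.340 V.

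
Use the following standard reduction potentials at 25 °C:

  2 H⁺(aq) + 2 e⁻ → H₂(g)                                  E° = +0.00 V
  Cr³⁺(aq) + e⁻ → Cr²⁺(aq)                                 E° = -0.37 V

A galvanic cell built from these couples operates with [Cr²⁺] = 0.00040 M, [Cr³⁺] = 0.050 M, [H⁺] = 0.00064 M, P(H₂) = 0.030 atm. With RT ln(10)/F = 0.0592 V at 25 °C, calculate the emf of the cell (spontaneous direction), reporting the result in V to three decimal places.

+0.102 V

H⁺/H₂ is the cathode (higher E°), Cr³⁺/Cr²⁺ the anode: E°cell = +0.00 − (-0.37) = +0.37 V, n = 2.
Overall: 2 H⁺(aq) + 2 Cr²⁺(aq) → H₂(g) + 2 Cr³⁺(aq)
Q = P(H₂)·[Cr³⁺]^2 / ([H⁺]^2·[Cr²⁺]^2); log Q = 9.059.
E = E° − (0.0592/n) log Q = +0.37 − (0.0592/2)(9.059) = +0.102 V.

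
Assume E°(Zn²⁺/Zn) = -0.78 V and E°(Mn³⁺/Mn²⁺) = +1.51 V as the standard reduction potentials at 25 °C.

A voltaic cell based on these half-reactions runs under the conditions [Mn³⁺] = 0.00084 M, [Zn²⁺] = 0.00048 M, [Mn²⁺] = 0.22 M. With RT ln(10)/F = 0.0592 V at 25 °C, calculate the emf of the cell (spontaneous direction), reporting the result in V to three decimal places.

+2.245 V

Mn³⁺/Mn²⁺ is the cathode (higher E°), Zn²⁺/Zn the anode: E°cell = +1.51 − (-0.78) = +2.29 V, n = 2.
Overall: 2 Mn³⁺(aq) + Zn(s) → 2 Mn²⁺(aq) + Zn²⁺(aq)
Q = [Mn²⁺]^2·[Zn²⁺] / ([Mn³⁺]^2); log Q = 1.518.
E = E° − (0.0592/n) log Q = +2.29 − (0.0592/2)(1.518) = +2.245 V.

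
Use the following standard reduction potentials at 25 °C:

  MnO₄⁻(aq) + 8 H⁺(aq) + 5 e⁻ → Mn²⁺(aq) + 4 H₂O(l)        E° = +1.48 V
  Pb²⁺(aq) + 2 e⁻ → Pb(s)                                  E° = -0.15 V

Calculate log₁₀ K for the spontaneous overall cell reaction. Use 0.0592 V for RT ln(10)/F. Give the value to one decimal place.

275.3

Cathode: MnO₄⁻/Mn²⁺; anode: Pb²⁺/Pb. E°cell = +1.63 V, n = 10.
log K = nE°cell / 0.0592 = (10)(+1.63) / 0.0592 = 275.3.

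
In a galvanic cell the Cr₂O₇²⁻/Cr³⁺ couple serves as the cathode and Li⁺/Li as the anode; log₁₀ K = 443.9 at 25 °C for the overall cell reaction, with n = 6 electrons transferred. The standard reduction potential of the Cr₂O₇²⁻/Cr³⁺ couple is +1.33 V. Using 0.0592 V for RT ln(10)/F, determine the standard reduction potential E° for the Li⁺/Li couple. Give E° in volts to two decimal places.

E°cell = (0.0592/n)·log K = (0.0592/6)(443.9) = +4.380 V.
Since Cr₂O₇²⁻/Cr³⁺ is the cathode and Li⁺/Li the anode, E°cell = E°(Cr₂O₇²⁻/Cr³⁺) − E°(Li⁺/Li).
So E°(Li⁺/Li) = E°(Cr₂O₇²⁻/Cr³⁺) − E°cell = (+1.33) − (+4.380) = -3.05 V.

-3.05 V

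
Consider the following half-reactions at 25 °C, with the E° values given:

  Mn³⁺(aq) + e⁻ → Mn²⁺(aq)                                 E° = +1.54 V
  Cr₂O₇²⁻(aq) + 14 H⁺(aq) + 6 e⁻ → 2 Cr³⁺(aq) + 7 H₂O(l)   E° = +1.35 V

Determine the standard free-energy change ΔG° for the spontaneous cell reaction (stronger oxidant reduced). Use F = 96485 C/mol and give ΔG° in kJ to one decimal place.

-110.0 kJ

Mn³⁺/Mn²⁺ (E° = +1.54 V) is the cathode; Cr₂O₇²⁻/Cr³⁺ (E° = +1.35 V) is the anode, so E°cell = +0.19 V.
Balancing electrons gives n = 6 (lcm of 1 and 6).
ΔG° = −nFE° = −(6)(96485)(+0.19) = -109,993 J = -110.0 kJ.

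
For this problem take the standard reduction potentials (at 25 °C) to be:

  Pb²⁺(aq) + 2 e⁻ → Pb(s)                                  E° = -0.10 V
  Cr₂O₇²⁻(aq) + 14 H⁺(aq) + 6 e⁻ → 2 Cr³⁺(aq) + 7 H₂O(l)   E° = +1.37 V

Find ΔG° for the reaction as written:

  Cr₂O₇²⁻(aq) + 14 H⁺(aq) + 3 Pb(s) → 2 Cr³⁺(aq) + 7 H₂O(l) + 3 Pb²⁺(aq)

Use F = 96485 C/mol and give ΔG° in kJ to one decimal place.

As written, Cr₂O₇²⁻/Cr³⁺ is reduced (cathode) and Pb²⁺/Pb is oxidised (anode), so E°cell = (+1.37) − (-0.10) = +1.47 V.
Balancing electrons gives n = 6.
ΔG° = −nFE° = −(6)(96485)(+1.47) = -850,998 J = -851.0 kJ.

-851.0 kJ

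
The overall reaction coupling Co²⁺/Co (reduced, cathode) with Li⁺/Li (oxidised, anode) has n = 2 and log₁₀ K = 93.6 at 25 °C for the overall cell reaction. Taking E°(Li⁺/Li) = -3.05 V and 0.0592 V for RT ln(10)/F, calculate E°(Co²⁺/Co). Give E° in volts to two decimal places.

E°cell = (0.0592/n)·log K = (0.0592/2)(93.6) = +2.771 V.
Since Co²⁺/Co is the cathode and Li⁺/Li the anode, E°cell = E°(Co²⁺/Co) − E°(Li⁺/Li).
So E°(Co²⁺/Co) = E°cell + E°(Li⁺/Li) = +2.771 + (-3.05) = -0.28 V.

-0.28 V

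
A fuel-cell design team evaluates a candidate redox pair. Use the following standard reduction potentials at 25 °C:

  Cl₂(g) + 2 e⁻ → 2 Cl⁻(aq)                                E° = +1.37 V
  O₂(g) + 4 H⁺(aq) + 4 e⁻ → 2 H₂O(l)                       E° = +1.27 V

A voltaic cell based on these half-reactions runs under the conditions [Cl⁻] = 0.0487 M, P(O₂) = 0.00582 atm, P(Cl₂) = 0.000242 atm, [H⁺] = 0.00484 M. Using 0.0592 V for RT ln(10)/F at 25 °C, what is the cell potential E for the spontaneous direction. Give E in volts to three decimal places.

+0.241 V

Cl₂/Cl⁻ is the cathode (higher E°), O₂/H₂O the anode: E°cell = +1.37 − (+1.27) = +0.10 V, n = 4.
Overall: 2 Cl₂(g) + 2 H₂O(l) → 4 Cl⁻(aq) + O₂(g) + 4 H⁺(aq)
Q = [Cl⁻]^4·P(O₂)·[H⁺]^4 / (P(Cl₂)^2); log Q = -9.513.
E = E° − (0.0592/n) log Q = +0.10 − (0.0592/4)(-9.513) = +0.241 V.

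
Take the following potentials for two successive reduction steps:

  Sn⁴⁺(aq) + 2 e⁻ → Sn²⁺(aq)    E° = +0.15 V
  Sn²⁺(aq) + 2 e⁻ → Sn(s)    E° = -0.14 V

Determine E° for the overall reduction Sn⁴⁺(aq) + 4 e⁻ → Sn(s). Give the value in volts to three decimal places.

Standard free energies of sequential steps add: ΔG°₃ = ΔG°₁ + ΔG°₂, so n₃E°₃ = n₁E°₁ + n₂E°₂.
E°₃ = (2×+0.15 + 2×-0.14) / 4 = (+0.020) / 4 = +0.005 V.

+0.005 V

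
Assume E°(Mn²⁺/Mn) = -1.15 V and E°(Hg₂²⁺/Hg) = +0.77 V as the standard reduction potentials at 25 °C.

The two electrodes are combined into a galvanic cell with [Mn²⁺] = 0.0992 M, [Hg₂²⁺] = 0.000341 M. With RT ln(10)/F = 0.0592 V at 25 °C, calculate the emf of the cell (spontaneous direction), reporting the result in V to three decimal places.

Hg₂²⁺/Hg is the cathode (higher E°), Mn²⁺/Mn the anode: E°cell = +0.77 − (-1.15) = +1.92 V, n = 2.
Overall: Hg₂²⁺(aq) + Mn(s) → 2 Hg(l) + Mn²⁺(aq)
Q = [Mn²⁺] / ([Hg₂²⁺]); log Q = 2.464.
E = E° − (0.0592/n) log Q = +1.92 − (0.0592/2)(2.464) = +1.847 V.

+1.847 V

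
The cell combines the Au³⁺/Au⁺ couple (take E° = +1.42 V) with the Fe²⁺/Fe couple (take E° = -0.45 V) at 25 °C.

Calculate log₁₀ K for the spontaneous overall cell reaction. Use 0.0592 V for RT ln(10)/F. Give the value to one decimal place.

63.2

Cathode: Au³⁺/Au⁺; anode: Fe²⁺/Fe. E°cell = +1.87 V, n = 2.
log K = nE°cell / 0.0592 = (2)(+1.87) / 0.0592 = 63.2.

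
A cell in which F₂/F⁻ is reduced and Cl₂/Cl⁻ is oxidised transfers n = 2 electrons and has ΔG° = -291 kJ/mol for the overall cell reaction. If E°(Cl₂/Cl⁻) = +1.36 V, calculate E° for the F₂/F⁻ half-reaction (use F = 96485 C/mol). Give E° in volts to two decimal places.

+2.87 V

E°cell = −ΔG°/(nF) = −(-291×10³)/((2)(96485)) = +1.508 V.
Since F₂/F⁻ is the cathode and Cl₂/Cl⁻ the anode, E°cell = E°(F₂/F⁻) − E°(Cl₂/Cl⁻).
So E°(F₂/F⁻) = E°cell + E°(Cl₂/Cl⁻) = +1.508 + (+1.36) = +2.87 V.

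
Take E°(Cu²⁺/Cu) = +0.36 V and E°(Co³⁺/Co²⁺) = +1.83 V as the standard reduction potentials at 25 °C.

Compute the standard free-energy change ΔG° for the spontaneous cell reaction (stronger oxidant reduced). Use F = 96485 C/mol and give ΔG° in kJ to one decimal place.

-283.7 kJ

Co³⁺/Co²⁺ (E° = +1.83 V) is the cathode; Cu²⁺/Cu (E° = +0.36 V) is the anode, so E°cell = +1.47 V.
Balancing electrons gives n = 2 (lcm of 1 and 2).
ΔG° = −nFE° = −(2)(96485)(+1.47) = -283,666 J = -283.7 kJ.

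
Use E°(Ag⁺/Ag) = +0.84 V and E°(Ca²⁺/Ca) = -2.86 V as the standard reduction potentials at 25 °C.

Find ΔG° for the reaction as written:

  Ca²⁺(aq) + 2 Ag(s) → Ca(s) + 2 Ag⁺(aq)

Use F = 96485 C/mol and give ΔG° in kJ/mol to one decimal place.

+714.0 kJ/mol

As written, Ca²⁺/Ca is reduced (cathode) and Ag⁺/Ag is oxidised (anode), so E°cell = (-2.86) − (+0.84) = -3.70 V.
Balancing electrons gives n = 2.
ΔG° = −nFE° = −(2)(96485)(-3.70) = 713,989 J = +714.0 kJ/mol.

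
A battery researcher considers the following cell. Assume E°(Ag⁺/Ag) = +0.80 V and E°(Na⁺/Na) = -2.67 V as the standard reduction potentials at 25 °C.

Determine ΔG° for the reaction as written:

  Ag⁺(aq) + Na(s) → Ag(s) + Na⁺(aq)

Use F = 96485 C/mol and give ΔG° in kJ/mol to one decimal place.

As written, Ag⁺/Ag is reduced (cathode) and Na⁺/Na is oxidised (anode), so E°cell = (+0.80) − (-2.67) = +3.47 V.
Balancing electrons gives n = 1.
ΔG° = −nFE° = −(1)(96485)(+3.47) = -334,803 J = -334.8 kJ/mol.

-334.8 kJ/mol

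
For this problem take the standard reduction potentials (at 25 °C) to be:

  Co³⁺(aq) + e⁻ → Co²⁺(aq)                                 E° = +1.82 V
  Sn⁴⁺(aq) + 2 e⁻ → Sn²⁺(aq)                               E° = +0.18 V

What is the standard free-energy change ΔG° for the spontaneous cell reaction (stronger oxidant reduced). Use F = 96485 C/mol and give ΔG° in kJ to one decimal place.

-316.5 kJ

Co³⁺/Co²⁺ (E° = +1.82 V) is the cathode; Sn⁴⁺/Sn²⁺ (E° = +0.18 V) is the anode, so E°cell = +1.64 V.
Balancing electrons gives n = 2 (lcm of 1 and 2).
ΔG° = −nFE° = −(2)(96485)(+1.64) = -316,471 J = -316.5 kJ.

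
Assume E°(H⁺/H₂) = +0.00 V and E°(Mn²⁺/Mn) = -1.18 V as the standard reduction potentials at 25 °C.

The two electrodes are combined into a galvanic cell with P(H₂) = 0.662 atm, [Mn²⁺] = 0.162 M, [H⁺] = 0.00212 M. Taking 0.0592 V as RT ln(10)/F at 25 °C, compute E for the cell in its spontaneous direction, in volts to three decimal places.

H⁺/H₂ is the cathode (higher E°), Mn²⁺/Mn the anode: E°cell = +0.00 − (-1.18) = +1.18 V, n = 2.
Overall: 2 H⁺(aq) + Mn(s) → H₂(g) + Mn²⁺(aq)
Q = P(H₂)·[Mn²⁺] / ([H⁺]^2); log Q = 4.378.
E = E° − (0.0592/n) log Q = +1.18 − (0.0592/2)(4.378) = +1.050 V.

+1.050 V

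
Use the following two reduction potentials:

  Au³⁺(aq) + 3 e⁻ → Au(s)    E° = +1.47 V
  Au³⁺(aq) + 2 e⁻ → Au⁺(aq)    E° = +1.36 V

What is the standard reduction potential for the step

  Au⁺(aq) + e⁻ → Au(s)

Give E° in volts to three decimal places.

+1.690 V

Sequential free energies add, so n₃E°₃ = n₁E°₁ + n₂E°₂.
With n₃ = 3, and the known step contributing 2×(+1.36) V, the unknown satisfies 1·E° = 3×(+1.47) − 2×(+1.36) = +1.690.
E° = +1.690 / 1 = +1.690 V.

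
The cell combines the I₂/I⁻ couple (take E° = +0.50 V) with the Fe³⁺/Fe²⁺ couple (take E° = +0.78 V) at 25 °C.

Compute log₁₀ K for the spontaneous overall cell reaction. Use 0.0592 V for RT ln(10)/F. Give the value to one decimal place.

Cathode: Fe³⁺/Fe²⁺; anode: I₂/I⁻. E°cell = +0.28 V, n = 2.
log K = nE°cell / 0.0592 = (2)(+0.28) / 0.0592 = 9.5.

9.5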